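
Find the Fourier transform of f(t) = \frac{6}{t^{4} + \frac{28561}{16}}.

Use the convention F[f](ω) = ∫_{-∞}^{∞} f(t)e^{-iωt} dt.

F(ω) = \frac{48 \pi e^{- \frac{13 \sqrt{2} \left|{\omega}\right|}{4}} \sin{\left(\frac{13 \sqrt{2} \left|{\omega}\right|}{4} + \frac{\pi}{4} \right)}}{2197}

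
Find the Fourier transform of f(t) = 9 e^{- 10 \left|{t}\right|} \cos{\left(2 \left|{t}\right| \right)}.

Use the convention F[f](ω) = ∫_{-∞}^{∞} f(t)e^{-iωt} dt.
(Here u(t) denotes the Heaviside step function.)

F(ω) = \frac{180 \left(\omega^{2} + 104\right)}{\omega^{4} + 192 \omega^{2} + 10816}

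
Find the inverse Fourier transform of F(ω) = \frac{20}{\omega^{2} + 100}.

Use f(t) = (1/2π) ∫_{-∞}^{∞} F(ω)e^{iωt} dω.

f(t) = e^{- 10 \left|{t}\right|}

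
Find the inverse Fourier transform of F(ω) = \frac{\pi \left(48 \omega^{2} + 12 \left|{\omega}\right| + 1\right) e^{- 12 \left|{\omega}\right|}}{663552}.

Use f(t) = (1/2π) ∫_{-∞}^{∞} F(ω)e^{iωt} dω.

f(t) = \frac{1}{\left(t^{2} + 144\right)^{3}}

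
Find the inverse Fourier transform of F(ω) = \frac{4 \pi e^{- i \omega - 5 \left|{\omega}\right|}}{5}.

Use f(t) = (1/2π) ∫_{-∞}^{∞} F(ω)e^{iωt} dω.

f(t) = \frac{4}{\left(t - 1\right)^{2} + 25}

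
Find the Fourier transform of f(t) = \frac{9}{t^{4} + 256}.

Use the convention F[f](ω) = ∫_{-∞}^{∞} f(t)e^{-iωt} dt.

F(ω) = \frac{9 \pi e^{- 2 \sqrt{2} \left|{\omega}\right|} \sin{\left(2 \sqrt{2} \left|{\omega}\right| + \frac{\pi}{4} \right)}}{64}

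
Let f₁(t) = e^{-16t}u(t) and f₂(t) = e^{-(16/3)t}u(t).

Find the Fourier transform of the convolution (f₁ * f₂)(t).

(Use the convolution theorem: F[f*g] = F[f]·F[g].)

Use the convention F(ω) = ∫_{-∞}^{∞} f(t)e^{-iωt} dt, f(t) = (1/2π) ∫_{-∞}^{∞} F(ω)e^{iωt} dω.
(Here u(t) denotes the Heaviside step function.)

F[f₁*f₂](ω) = \frac{3}{\left(i \omega + 16\right) \left(3 i \omega + 16\right)}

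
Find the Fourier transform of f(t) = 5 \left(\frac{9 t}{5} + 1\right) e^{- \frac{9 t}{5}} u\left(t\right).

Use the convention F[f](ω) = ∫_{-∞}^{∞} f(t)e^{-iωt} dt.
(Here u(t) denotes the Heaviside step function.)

F(ω) = \frac{25 \left(- 5 i \omega - 18\right)}{25 \omega^{2} - 90 i \omega - 81}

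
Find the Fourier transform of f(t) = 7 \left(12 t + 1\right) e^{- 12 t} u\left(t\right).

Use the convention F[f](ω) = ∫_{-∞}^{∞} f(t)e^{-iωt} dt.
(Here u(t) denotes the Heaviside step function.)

F(ω) = \frac{7 \left(- i \omega - 24\right)}{\omega^{2} - 24 i \omega - 144}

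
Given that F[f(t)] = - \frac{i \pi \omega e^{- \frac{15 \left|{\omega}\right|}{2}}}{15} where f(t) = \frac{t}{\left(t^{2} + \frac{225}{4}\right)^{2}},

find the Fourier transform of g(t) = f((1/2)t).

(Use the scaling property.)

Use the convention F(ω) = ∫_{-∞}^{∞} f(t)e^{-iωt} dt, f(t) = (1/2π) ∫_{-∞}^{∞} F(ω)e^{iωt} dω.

F[g](ω) = - \frac{4 i \pi \omega e^{- 15 \left|{\omega}\right|}}{15}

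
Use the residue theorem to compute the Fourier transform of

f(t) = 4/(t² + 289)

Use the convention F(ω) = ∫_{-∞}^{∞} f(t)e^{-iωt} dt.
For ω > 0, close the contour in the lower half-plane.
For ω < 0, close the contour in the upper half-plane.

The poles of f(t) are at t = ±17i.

Let g(z) = f(z)e^{-iωz}; for large |z| the factor e^{-iωz} decays in the lower half-plane when ω > 0 and in the upper half-plane when ω < 0.

Case ω > 0 (lower half-plane, clockwise contour ⇒ F(ω) = -2πi·ΣRes):
  Res_{z = - 17 i} g(z) = \frac{2 i e^{- 17 \omega}}{17}
  F(ω) = -2πi·ΣRes = \frac{4 \pi e^{- 17 \omega}}{17}

Case ω < 0 (upper half-plane, counterclockwise contour ⇒ F(ω) = +2πi·ΣRes):
  Res_{z = 17 i} g(z) = - \frac{2 i e^{17 \omega}}{17}
  F(ω) = 2πi·ΣRes = \frac{4 \pi e^{17 \omega}}{17}

Both cases combine into a single formula in |ω|:

F(ω) = \frac{4 \pi e^{- 17 \left|{\omega}\right|}}{17}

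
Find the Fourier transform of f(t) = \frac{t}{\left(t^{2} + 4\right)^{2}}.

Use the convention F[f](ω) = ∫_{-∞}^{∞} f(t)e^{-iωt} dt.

F(ω) = - \frac{i \pi \omega e^{- 2 \left|{\omega}\right|}}{4}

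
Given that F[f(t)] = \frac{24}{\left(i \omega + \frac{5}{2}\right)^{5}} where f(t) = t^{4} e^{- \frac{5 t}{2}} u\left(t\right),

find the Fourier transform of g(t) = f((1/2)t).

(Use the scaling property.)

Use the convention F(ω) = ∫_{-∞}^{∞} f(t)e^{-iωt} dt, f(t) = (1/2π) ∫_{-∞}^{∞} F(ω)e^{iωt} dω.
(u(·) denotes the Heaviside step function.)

F[g](ω) = \frac{1536}{\left(4 i \omega + 5\right)^{5}}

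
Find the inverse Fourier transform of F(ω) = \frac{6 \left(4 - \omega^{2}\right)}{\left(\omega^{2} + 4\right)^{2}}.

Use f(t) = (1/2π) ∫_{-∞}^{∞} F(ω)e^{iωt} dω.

f(t) = 3 e^{- 2 \left|{t}\right|} \left|{t}\right|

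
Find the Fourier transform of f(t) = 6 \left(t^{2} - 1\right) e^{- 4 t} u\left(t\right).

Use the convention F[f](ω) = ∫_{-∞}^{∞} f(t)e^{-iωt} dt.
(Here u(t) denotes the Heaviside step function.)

F(ω) = \frac{6 \left(2 i \omega - \left(i \omega + 4\right)^{3} + 8\right)}{\left(i \omega + 4\right)^{4}}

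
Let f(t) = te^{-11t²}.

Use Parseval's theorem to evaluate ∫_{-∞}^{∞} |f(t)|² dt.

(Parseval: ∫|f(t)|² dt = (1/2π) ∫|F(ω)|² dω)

∫|f(t)|² dt = \frac{\sqrt{22} \sqrt{\pi}}{968}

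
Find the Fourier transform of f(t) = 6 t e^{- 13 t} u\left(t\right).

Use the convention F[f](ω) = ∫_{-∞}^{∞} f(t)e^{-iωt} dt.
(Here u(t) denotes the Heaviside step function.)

F(ω) = \frac{6}{\left(i \omega + 13\right)^{2}}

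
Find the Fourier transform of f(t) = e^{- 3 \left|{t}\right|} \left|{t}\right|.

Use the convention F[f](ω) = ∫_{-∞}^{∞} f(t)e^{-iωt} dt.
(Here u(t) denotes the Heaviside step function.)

F(ω) = \frac{2 \left(9 - \omega^{2}\right)}{\left(\omega^{2} + 9\right)^{2}}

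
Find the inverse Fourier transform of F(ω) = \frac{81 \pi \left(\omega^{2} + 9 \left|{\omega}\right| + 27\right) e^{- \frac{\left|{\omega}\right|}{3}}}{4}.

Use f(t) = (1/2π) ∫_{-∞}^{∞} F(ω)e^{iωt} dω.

f(t) = \frac{6}{\left(t^{2} + \frac{1}{9}\right)^{3}}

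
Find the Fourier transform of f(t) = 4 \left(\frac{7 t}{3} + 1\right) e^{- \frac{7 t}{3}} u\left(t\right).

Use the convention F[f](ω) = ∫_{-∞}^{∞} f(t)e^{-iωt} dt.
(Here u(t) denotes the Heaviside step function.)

F(ω) = \frac{12 \left(- 3 i \omega - 14\right)}{9 \omega^{2} - 42 i \omega - 49}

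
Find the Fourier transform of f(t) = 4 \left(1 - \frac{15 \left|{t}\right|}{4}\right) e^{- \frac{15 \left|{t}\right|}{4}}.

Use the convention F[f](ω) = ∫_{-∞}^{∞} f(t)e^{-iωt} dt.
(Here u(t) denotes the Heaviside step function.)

F(ω) = \frac{15360 \omega^{2}}{\left(16 \omega^{2} + 225\right)^{2}}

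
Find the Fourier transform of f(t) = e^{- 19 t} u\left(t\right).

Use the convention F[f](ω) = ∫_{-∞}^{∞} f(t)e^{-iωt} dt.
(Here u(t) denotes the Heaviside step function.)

F(ω) = \frac{1}{i \omega + 19}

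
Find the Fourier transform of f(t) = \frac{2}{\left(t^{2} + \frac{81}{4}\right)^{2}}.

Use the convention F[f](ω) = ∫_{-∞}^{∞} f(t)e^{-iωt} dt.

F(ω) = \frac{4 \pi \left(9 \left|{\omega}\right| + 2\right) e^{- \frac{9 \left|{\omega}\right|}{2}}}{729}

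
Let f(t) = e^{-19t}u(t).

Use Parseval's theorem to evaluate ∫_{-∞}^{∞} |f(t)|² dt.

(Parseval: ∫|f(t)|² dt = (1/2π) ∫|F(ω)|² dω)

∫|f(t)|² dt = \frac{1}{38}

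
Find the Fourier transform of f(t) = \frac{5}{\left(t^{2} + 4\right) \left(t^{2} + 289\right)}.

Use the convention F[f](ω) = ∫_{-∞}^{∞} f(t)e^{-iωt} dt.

F(ω) = \frac{\pi \left(17 e^{15 \left|{\omega}\right|} - 2\right) e^{- 17 \left|{\omega}\right|}}{1938}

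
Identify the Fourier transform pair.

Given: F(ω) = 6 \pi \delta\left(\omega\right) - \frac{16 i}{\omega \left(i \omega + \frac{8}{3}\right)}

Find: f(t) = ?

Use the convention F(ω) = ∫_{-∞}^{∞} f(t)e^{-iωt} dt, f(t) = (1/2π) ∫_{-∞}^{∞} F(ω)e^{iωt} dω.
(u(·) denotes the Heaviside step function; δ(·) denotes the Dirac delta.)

f(t) = 6 \left(1 - e^{- \frac{8 t}{3}}\right) u\left(t\right)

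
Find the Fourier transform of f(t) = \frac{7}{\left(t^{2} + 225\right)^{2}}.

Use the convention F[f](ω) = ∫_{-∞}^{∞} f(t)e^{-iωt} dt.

F(ω) = \frac{7 \pi \left(15 \left|{\omega}\right| + 1\right) e^{- 15 \left|{\omega}\right|}}{6750}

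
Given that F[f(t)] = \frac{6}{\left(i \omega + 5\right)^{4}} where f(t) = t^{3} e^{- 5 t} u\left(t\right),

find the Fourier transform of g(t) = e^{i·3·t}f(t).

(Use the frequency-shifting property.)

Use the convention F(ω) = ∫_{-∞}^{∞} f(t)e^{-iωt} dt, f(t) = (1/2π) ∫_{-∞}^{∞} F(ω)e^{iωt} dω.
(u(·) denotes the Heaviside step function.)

F[g](ω) = \frac{6}{\left(i \left(\omega - 3\right) + 5\right)^{4}}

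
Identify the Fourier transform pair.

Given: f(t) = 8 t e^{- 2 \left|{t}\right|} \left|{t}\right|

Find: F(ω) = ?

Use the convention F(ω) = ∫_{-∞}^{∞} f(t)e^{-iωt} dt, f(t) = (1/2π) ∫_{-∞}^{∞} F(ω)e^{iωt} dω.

F(ω) = \frac{32 i \omega \left(\omega^{2} - 12\right)}{\left(\omega^{2} + 4\right)^{3}}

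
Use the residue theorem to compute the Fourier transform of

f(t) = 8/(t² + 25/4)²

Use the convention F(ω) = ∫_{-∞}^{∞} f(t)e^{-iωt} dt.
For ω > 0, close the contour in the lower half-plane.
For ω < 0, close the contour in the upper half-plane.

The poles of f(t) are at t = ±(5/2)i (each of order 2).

Let g(z) = f(z)e^{-iωz}; for large |z| the factor e^{-iωz} decays in the lower half-plane when ω > 0 and in the upper half-plane when ω < 0.

Case ω > 0 (lower half-plane, clockwise contour ⇒ F(ω) = -2πi·ΣRes):
  Res_{z = - \frac{5 i}{2}} g(z) = \frac{8 i \left(5 \omega + 2\right) e^{- \frac{5 \omega}{2}}}{125} (pole of order 2)
  F(ω) = -2πi·ΣRes = \frac{16 \pi \left(5 \omega + 2\right) e^{- \frac{5 \omega}{2}}}{125}

Case ω < 0 (upper half-plane, counterclockwise contour ⇒ F(ω) = +2πi·ΣRes):
  Res_{z = \frac{5 i}{2}} g(z) = \frac{8 i \left(5 \omega - 2\right) e^{\frac{5 \omega}{2}}}{125} (pole of order 2)
  F(ω) = 2πi·ΣRes = \frac{16 \pi \left(2 - 5 \omega\right) e^{\frac{5 \omega}{2}}}{125}

Both cases combine into a single formula in |ω|:

F(ω) = \frac{16 \pi \left(5 \left|{\omega}\right| + 2\right) e^{- \frac{5 \left|{\omega}\right|}{2}}}{125}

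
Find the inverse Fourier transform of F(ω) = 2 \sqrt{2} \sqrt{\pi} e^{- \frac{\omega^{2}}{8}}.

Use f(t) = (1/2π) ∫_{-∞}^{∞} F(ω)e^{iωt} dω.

f(t) = 4 e^{- 2 t^{2}}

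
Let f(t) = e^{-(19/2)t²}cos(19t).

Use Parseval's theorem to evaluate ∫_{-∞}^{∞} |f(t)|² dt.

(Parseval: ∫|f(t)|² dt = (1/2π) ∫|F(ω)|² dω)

∫|f(t)|² dt = \frac{\sqrt{19} \sqrt{\pi} \left(1 + e^{19}\right)}{38 e^{19}}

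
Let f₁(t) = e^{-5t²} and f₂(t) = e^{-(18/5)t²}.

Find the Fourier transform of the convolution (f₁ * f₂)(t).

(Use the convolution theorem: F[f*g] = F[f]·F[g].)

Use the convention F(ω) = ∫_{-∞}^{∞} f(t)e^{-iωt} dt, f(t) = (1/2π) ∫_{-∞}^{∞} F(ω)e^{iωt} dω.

F[f₁*f₂](ω) = \frac{\sqrt{2} \pi e^{- \frac{43 \omega^{2}}{360}}}{6}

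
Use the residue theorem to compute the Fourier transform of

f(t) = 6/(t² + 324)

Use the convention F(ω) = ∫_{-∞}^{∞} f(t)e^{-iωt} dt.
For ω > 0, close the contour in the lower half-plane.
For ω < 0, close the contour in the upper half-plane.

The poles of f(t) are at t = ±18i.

Let g(z) = f(z)e^{-iωz}; for large |z| the factor e^{-iωz} decays in the lower half-plane when ω > 0 and in the upper half-plane when ω < 0.

Case ω > 0 (lower half-plane, clockwise contour ⇒ F(ω) = -2πi·ΣRes):
  Res_{z = - 18 i} g(z) = \frac{i e^{- 18 \omega}}{6}
  F(ω) = -2πi·ΣRes = \frac{\pi e^{- 18 \omega}}{3}

Case ω < 0 (upper half-plane, counterclockwise contour ⇒ F(ω) = +2πi·ΣRes):
  Res_{z = 18 i} g(z) = - \frac{i e^{18 \omega}}{6}
  F(ω) = 2πi·ΣRes = \frac{\pi e^{18 \omega}}{3}

Both cases combine into a single formula in |ω|:

F(ω) = \frac{\pi e^{- 18 \left|{\omega}\right|}}{3}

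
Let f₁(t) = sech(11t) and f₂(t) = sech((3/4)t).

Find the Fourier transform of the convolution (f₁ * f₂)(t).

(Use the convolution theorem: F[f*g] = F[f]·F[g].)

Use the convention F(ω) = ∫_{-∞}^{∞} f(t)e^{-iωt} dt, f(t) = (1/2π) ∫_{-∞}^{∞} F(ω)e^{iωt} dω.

F[f₁*f₂](ω) = \frac{4 \pi^{2}}{33 \cosh{\left(\frac{\pi \omega}{22} \right)} \cosh{\left(\frac{2 \pi \omega}{3} \right)}}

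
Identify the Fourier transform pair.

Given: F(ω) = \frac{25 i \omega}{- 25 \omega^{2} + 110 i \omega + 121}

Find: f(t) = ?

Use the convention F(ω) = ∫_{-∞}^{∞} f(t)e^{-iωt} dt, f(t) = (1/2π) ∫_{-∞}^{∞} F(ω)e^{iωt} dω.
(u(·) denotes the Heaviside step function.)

f(t) = \left(1 - \frac{11 t}{5}\right) e^{- \frac{11 t}{5}} u\left(t\right)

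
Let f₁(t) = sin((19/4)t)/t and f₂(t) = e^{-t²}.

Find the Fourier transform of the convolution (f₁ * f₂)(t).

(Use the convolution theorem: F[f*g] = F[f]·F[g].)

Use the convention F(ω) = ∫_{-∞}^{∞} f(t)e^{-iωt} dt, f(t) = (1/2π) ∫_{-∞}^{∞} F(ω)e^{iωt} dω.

F[f₁*f₂](ω) = \begin{cases} \pi^{\frac{3}{2}} e^{- \frac{\omega^{2}}{4}} & \text{for}\: \omega > - \frac{19}{4} \wedge \omega < \frac{19}{4} \\0 & \text{otherwise} \end{cases}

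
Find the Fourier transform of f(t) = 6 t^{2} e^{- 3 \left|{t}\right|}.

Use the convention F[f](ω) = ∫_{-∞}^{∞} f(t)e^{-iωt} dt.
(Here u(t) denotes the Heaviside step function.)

F(ω) = \frac{216 \left(3 - \omega^{2}\right)}{\left(\omega^{2} + 9\right)^{3}}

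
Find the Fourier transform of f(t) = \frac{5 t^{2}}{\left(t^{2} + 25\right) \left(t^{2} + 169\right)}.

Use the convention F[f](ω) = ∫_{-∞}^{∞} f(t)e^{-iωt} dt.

F(ω) = \frac{5 \pi \left(13 - 5 e^{8 \left|{\omega}\right|}\right) e^{- 13 \left|{\omega}\right|}}{144}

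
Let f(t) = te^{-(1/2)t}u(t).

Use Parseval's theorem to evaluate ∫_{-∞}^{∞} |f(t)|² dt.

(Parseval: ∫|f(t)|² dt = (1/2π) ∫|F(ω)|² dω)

∫|f(t)|² dt = 2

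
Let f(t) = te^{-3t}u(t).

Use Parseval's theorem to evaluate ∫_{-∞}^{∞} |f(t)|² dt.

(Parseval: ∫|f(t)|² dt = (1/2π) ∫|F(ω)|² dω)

∫|f(t)|² dt = \frac{1}{108}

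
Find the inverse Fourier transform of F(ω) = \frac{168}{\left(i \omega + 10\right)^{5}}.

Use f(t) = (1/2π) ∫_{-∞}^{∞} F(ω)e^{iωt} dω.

f(t) = 7 t^{4} e^{- 10 t} u\left(t\right)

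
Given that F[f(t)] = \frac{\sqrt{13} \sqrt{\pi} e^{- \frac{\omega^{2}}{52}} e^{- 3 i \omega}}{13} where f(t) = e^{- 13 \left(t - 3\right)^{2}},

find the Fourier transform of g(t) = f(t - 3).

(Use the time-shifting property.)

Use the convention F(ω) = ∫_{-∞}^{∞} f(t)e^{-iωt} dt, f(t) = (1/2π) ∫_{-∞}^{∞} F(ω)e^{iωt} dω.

F[g](ω) = \frac{\sqrt{13} \sqrt{\pi} e^{- \frac{\omega \left(\omega + 312 i\right)}{52}}}{13}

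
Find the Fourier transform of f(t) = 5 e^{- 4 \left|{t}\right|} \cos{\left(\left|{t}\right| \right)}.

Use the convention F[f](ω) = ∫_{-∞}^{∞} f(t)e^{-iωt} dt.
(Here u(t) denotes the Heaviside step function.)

F(ω) = \frac{40 \left(\omega^{2} + 17\right)}{\omega^{4} + 30 \omega^{2} + 289}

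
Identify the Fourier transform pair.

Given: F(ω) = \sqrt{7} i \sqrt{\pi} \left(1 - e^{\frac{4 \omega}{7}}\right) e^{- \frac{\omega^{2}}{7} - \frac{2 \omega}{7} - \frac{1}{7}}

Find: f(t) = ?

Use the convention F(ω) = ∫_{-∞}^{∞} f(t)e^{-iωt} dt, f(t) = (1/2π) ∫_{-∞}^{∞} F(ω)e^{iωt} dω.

f(t) = 7 e^{- \frac{7 t^{2}}{4}} \sin{\left(t \right)}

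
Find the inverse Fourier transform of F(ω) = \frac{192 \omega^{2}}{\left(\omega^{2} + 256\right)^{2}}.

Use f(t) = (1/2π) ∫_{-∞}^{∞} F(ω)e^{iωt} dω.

f(t) = 3 \left(1 - 16 \left|{t}\right|\right) e^{- 16 \left|{t}\right|}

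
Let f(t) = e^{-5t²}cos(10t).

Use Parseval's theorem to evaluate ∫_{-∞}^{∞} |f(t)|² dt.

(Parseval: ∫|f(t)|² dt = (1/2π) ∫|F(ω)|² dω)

∫|f(t)|² dt = \frac{\sqrt{10} \sqrt{\pi} \left(1 + e^{10}\right)}{20 e^{10}}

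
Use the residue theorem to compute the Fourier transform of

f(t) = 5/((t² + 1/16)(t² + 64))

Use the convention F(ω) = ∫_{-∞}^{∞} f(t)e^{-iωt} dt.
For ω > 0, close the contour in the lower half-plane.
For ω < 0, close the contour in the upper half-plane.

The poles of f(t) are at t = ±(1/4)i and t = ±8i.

Let g(z) = f(z)e^{-iωz}; for large |z| the factor e^{-iωz} decays in the lower half-plane when ω > 0 and in the upper half-plane when ω < 0.

Case ω > 0 (lower half-plane, clockwise contour ⇒ F(ω) = -2πi·ΣRes):
  Res_{z = - \frac{i}{4}} g(z) = \frac{160 i e^{- \frac{\omega}{4}}}{1023}
  Res_{z = - 8 i} g(z) = - \frac{5 i e^{- 8 \omega}}{1023}
  F(ω) = -2πi·ΣRes = - \frac{10 \pi e^{- 8 \omega}}{1023} + \frac{320 \pi e^{- \frac{\omega}{4}}}{1023}

Case ω < 0 (upper half-plane, counterclockwise contour ⇒ F(ω) = +2πi·ΣRes):
  Res_{z = \frac{i}{4}} g(z) = - \frac{160 i e^{\frac{\omega}{4}}}{1023}
  Res_{z = 8 i} g(z) = \frac{5 i e^{8 \omega}}{1023}
  F(ω) = 2πi·ΣRes = \frac{10 \pi \left(32 e^{\frac{\omega}{4}} - e^{8 \omega}\right)}{1023}

Both cases combine into a single formula in |ω|:

F(ω) = - \frac{10 \pi e^{- 8 \left|{\omega}\right|}}{1023} + \frac{320 \pi e^{- \frac{\left|{\omega}\right|}{4}}}{1023}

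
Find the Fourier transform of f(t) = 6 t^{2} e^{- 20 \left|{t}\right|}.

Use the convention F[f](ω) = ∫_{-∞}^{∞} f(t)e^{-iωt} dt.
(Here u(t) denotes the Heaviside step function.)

F(ω) = \frac{480 \left(400 - 3 \omega^{2}\right)}{\left(\omega^{2} + 400\right)^{3}}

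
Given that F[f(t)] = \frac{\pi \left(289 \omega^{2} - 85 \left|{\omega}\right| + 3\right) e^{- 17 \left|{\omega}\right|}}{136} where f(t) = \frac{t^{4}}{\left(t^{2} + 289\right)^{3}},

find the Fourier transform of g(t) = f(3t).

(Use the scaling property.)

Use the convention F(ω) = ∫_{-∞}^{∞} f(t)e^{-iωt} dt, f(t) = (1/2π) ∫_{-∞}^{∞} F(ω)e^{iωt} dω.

F[g](ω) = \frac{\pi \left(289 \omega^{2} - 255 \left|{\omega}\right| + 27\right) e^{- \frac{17 \left|{\omega}\right|}{3}}}{3672}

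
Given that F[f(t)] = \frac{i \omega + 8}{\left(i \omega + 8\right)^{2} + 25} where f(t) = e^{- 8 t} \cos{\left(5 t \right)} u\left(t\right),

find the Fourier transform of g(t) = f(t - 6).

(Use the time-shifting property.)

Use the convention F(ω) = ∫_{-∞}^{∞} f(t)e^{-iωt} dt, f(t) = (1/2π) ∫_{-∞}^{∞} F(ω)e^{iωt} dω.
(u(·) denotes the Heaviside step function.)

F[g](ω) = \frac{\left(i \omega + 8\right) e^{- 6 i \omega}}{\left(i \omega + 8\right)^{2} + 25}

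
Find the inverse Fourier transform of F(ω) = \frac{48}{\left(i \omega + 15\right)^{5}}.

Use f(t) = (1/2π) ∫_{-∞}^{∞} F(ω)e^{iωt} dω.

f(t) = 2 t^{4} e^{- 15 t} u\left(t\right)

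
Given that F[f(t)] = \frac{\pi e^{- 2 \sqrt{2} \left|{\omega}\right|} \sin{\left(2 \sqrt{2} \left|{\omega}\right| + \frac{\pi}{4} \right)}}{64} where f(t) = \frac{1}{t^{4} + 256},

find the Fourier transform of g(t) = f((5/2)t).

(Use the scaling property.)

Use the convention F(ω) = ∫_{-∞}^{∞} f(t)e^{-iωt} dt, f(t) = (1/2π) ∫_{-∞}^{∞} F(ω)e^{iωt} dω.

F[g](ω) = \frac{\pi e^{- \frac{4 \sqrt{2} \left|{\omega}\right|}{5}} \sin{\left(\frac{4 \sqrt{2} \left|{\omega}\right|}{5} + \frac{\pi}{4} \right)}}{160}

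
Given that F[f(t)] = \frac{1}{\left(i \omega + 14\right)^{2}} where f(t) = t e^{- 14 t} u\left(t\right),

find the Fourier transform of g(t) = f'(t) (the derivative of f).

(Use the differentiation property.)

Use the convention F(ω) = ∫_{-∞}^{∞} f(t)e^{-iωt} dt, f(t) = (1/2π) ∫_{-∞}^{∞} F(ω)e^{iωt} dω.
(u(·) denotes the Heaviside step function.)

F[g](ω) = \frac{i \omega}{\left(i \omega + 14\right)^{2}}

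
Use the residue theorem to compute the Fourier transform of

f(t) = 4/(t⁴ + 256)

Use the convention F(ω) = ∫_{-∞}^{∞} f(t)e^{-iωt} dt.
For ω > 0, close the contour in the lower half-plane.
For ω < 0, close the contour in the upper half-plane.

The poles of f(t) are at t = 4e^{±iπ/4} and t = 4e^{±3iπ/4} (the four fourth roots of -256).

Let g(z) = f(z)e^{-iωz}; for large |z| the factor e^{-iωz} decays in the lower half-plane when ω > 0 and in the upper half-plane when ω < 0.

Case ω > 0 (lower half-plane, clockwise contour ⇒ F(ω) = -2πi·ΣRes):
  Res_{z = - 2 \sqrt{2} - 2 \sqrt{2} i} g(z) = \frac{\sqrt{2} i \left(1 - i\right) e^{2 \sqrt{2} \omega \left(-1 + i\right)}}{128}
  Res_{z = 2 \sqrt{2} - 2 \sqrt{2} i} g(z) = \frac{\sqrt{2} i \left(1 + i\right) e^{- 2 \sqrt{2} \omega \left(1 + i\right)}}{128}
  F(ω) = -2πi·ΣRes = \frac{\sqrt{2} \pi \left(1 - i\right) \left(e^{4 \sqrt{2} i \omega} + i\right) e^{- 2 \sqrt{2} \omega \left(1 + i\right)}}{64} = \frac{\pi e^{- 2 \sqrt{2} \omega} \sin{\left(2 \sqrt{2} \omega + \frac{\pi}{4} \right)}}{16}

Case ω < 0 (upper half-plane, counterclockwise contour ⇒ F(ω) = +2πi·ΣRes):
  Res_{z = 2 \sqrt{2} + 2 \sqrt{2} i} g(z) = \frac{\sqrt{2} i \left(-1 + i\right) e^{2 \sqrt{2} \omega \left(1 - i\right)}}{128}
  Res_{z = - 2 \sqrt{2} + 2 \sqrt{2} i} g(z) = \frac{\sqrt{2} \left(1 - i\right) e^{2 \sqrt{2} \omega \left(1 + i\right)}}{128}
  F(ω) = 2πi·ΣRes = - \frac{\sqrt{2} i \pi \left(i \left(1 - i\right) e^{2 \sqrt{2} \omega \left(1 - i\right)} - \left(1 - i\right) e^{2 \sqrt{2} \omega \left(1 + i\right)}\right)}{64} = \frac{\pi e^{2 \sqrt{2} \omega} \cos{\left(2 \sqrt{2} \omega + \frac{\pi}{4} \right)}}{16}

Both cases combine into a single formula in |ω|:

F(ω) = \frac{\pi e^{- 2 \sqrt{2} \left|{\omega}\right|} \sin{\left(2 \sqrt{2} \left|{\omega}\right| + \frac{\pi}{4} \right)}}{16}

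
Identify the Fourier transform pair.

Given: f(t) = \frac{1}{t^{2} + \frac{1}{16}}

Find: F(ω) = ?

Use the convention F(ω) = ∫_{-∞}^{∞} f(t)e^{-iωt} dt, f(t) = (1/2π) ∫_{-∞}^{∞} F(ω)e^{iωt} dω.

F(ω) = 4 \pi e^{- \frac{\left|{\omega}\right|}{4}}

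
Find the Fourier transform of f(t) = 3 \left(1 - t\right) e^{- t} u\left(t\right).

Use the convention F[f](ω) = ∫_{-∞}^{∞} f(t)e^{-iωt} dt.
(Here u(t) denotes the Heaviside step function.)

F(ω) = \frac{3 i \omega}{- \omega^{2} + 2 i \omega + 1}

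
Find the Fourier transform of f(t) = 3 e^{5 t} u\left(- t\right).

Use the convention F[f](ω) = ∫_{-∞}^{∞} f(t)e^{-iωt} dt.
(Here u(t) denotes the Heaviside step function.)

F(ω) = - \frac{3}{i \omega - 5}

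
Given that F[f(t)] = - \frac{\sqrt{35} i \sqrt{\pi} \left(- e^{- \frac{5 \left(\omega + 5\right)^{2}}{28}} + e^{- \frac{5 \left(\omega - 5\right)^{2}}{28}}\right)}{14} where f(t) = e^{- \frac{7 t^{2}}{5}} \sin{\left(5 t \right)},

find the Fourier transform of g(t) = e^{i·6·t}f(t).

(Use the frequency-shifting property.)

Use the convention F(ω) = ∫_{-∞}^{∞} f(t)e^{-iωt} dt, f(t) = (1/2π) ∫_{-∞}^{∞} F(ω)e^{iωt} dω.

F[g](ω) = \frac{\sqrt{35} i \sqrt{\pi} \left(- e^{\frac{25 \omega}{7}} + e^{\frac{150}{7}}\right) e^{- \frac{5 \omega^{2}}{28} + \frac{5 \omega}{14} - \frac{605}{28}}}{14}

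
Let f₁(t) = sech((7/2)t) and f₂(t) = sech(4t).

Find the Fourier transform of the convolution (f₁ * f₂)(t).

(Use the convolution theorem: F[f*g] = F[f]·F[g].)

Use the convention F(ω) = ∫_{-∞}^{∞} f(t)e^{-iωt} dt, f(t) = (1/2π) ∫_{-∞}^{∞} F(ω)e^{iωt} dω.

F[f₁*f₂](ω) = \frac{\pi^{2}}{14 \cosh{\left(\frac{\pi \omega}{8} \right)} \cosh{\left(\frac{\pi \omega}{7} \right)}}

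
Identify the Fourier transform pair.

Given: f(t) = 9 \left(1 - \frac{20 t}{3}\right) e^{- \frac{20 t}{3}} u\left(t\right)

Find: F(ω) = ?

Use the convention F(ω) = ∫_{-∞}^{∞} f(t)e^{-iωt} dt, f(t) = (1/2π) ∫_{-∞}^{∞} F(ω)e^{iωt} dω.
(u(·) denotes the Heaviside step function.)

F(ω) = \frac{81 i \omega}{- 9 \omega^{2} + 120 i \omega + 400}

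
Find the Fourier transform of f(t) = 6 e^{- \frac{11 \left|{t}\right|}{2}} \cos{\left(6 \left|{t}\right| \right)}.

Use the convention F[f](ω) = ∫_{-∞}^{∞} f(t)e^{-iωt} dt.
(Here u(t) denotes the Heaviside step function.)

F(ω) = \frac{264 \left(4 \omega^{2} + 265\right)}{16 \omega^{4} - 184 \omega^{2} + 70225}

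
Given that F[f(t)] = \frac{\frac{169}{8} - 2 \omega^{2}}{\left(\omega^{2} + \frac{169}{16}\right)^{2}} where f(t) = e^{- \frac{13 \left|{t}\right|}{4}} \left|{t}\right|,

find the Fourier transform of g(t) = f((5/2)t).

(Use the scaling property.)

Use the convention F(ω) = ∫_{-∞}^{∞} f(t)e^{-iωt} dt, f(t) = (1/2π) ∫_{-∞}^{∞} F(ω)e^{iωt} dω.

F[g](ω) = \frac{320 \left(4225 - 64 \omega^{2}\right)}{\left(64 \omega^{2} + 4225\right)^{2}}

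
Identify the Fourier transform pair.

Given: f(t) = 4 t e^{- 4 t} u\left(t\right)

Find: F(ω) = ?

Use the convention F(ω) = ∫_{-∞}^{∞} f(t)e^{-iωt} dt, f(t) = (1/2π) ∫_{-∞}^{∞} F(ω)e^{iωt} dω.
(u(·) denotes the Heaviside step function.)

F(ω) = \frac{4}{\left(i \omega + 4\right)^{2}}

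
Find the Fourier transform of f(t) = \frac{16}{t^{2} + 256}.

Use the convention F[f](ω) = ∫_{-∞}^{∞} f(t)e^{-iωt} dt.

F(ω) = \pi e^{- 16 \left|{\omega}\right|}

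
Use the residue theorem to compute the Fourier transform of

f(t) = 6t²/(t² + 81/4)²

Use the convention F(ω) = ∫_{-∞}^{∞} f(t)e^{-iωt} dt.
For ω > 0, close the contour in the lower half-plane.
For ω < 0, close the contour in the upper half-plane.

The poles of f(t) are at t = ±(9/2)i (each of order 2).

Let g(z) = f(z)e^{-iωz}; for large |z| the factor e^{-iωz} decays in the lower half-plane when ω > 0 and in the upper half-plane when ω < 0.

Case ω > 0 (lower half-plane, clockwise contour ⇒ F(ω) = -2πi·ΣRes):
  Res_{z = - \frac{9 i}{2}} g(z) = \frac{i \left(2 - 9 \omega\right) e^{- \frac{9 \omega}{2}}}{6} (pole of order 2)
  F(ω) = -2πi·ΣRes = \frac{\pi \left(2 - 9 \omega\right) e^{- \frac{9 \omega}{2}}}{3}

Case ω < 0 (upper half-plane, counterclockwise contour ⇒ F(ω) = +2πi·ΣRes):
  Res_{z = \frac{9 i}{2}} g(z) = \frac{i \left(- 9 \omega - 2\right) e^{\frac{9 \omega}{2}}}{6} (pole of order 2)
  F(ω) = 2πi·ΣRes = \frac{\pi \left(9 \omega + 2\right) e^{\frac{9 \omega}{2}}}{3}

Both cases combine into a single formula in |ω|:

F(ω) = \frac{\pi \left(2 - 9 \left|{\omega}\right|\right) e^{- \frac{9 \left|{\omega}\right|}{2}}}{3}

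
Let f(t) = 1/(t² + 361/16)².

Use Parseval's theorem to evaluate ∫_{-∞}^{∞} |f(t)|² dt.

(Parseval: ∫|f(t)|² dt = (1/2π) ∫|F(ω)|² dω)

∫|f(t)|² dt = \frac{5120 \pi}{893871739}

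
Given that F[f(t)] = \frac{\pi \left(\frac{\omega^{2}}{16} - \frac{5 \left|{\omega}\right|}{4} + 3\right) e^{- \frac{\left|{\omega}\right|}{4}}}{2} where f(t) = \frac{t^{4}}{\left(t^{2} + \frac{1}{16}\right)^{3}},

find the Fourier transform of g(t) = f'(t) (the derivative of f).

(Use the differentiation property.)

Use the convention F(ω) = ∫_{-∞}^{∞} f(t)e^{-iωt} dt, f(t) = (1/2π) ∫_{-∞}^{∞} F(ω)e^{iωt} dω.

F[g](ω) = \frac{i \pi \omega \left(\omega^{2} - 20 \left|{\omega}\right| + 48\right) e^{- \frac{\left|{\omega}\right|}{4}}}{32}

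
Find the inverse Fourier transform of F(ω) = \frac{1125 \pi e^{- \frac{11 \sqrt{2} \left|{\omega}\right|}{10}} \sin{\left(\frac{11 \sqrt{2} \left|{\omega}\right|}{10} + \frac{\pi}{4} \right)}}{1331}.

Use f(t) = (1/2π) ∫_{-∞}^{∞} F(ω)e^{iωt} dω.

f(t) = \frac{9}{t^{4} + \frac{14641}{625}}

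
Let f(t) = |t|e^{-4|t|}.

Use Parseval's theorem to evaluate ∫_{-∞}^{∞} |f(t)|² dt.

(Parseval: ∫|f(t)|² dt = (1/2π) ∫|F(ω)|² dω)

∫|f(t)|² dt = \frac{1}{128}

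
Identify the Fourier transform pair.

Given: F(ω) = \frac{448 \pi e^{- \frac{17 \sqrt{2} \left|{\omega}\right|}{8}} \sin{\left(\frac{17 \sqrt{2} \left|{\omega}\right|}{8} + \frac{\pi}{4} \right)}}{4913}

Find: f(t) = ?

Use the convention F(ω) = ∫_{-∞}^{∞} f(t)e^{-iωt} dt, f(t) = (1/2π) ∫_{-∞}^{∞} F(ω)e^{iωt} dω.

f(t) = \frac{7}{t^{4} + \frac{83521}{256}}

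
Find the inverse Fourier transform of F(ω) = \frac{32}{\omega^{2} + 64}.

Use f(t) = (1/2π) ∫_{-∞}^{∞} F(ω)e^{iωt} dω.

f(t) = 2 e^{- 8 \left|{t}\right|}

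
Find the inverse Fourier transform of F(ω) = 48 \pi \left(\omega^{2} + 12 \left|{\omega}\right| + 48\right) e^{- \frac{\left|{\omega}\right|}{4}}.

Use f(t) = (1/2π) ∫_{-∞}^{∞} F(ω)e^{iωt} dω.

f(t) = \frac{6}{\left(t^{2} + \frac{1}{16}\right)^{3}}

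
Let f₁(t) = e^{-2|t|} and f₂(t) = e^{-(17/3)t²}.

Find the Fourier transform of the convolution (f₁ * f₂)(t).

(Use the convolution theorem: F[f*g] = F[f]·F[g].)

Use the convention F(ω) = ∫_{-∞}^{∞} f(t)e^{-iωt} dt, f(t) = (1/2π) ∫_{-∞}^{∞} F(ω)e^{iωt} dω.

F[f₁*f₂](ω) = \frac{4 \sqrt{51} \sqrt{\pi} e^{- \frac{3 \omega^{2}}{68}}}{17 \left(\omega^{2} + 4\right)}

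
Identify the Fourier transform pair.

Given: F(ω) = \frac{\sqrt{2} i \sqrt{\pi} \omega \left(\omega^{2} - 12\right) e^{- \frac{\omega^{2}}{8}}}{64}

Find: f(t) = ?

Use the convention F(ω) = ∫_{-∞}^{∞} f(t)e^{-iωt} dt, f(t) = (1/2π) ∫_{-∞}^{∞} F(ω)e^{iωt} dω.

f(t) = 2 t^{3} e^{- 2 t^{2}}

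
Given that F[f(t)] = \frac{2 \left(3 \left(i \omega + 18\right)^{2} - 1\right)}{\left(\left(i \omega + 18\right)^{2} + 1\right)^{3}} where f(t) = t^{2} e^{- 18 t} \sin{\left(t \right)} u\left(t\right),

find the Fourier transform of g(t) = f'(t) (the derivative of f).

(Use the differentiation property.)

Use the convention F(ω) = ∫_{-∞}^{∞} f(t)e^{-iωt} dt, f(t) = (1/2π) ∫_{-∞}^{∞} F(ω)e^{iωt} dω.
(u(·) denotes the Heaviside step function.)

F[g](ω) = \frac{2 i \omega \left(3 \left(i \omega + 18\right)^{2} - 1\right)}{\left(\left(i \omega + 18\right)^{2} + 1\right)^{3}}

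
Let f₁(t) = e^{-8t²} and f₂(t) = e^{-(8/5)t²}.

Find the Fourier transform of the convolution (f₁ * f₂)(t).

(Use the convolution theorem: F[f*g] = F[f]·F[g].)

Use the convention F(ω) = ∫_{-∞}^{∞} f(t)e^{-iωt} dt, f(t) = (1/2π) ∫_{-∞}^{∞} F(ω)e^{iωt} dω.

F[f₁*f₂](ω) = \frac{\sqrt{5} \pi e^{- \frac{3 \omega^{2}}{16}}}{8}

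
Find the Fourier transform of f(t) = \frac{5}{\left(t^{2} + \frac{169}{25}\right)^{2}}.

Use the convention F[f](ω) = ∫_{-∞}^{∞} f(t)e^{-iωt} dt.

F(ω) = \frac{125 \pi \left(13 \left|{\omega}\right| + 5\right) e^{- \frac{13 \left|{\omega}\right|}{5}}}{4394}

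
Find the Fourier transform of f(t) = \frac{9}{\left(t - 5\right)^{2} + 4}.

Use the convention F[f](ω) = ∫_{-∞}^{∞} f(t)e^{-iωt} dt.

F(ω) = \frac{9 \pi e^{- 5 i \omega - 2 \left|{\omega}\right|}}{2}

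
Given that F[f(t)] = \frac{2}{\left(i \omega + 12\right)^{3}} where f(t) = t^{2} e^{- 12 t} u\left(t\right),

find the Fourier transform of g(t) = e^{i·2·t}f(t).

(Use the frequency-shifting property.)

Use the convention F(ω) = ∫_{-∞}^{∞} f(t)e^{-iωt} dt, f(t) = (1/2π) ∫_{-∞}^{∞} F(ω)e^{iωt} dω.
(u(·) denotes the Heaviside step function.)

F[g](ω) = \frac{2}{\left(i \left(\omega - 2\right) + 12\right)^{3}}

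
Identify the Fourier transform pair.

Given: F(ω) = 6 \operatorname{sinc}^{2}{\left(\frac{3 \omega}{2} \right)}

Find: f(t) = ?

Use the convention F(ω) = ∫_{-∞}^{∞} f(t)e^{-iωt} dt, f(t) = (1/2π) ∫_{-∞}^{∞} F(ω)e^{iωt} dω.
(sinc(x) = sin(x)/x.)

f(t) = 2 \left(\begin{cases} 1 - \frac{\left|{t}\right|}{3} & \text{for}\: \left|{t}\right| < 3 \\0 & \text{otherwise} \end{cases}\right)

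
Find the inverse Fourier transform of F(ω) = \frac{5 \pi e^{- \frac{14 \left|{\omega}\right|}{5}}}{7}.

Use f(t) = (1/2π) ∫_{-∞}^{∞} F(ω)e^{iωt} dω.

f(t) = \frac{2}{t^{2} + \frac{196}{25}}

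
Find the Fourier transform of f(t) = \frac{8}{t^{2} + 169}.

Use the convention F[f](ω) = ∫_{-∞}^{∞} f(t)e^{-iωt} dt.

F(ω) = \frac{8 \pi e^{- 13 \left|{\omega}\right|}}{13}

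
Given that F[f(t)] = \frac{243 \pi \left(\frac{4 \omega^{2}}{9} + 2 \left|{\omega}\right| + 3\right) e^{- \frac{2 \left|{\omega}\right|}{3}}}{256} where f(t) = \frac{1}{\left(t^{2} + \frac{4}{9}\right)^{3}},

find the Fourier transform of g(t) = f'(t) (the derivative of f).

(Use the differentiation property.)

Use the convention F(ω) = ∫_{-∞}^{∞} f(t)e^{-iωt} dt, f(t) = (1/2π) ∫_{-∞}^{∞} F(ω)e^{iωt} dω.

F[g](ω) = \frac{27 i \pi \omega \left(4 \omega^{2} + 18 \left|{\omega}\right| + 27\right) e^{- \frac{2 \left|{\omega}\right|}{3}}}{256}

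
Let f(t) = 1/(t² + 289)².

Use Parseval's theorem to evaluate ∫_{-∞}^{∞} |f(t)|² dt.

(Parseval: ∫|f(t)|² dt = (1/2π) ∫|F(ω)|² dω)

∫|f(t)|² dt = \frac{5 \pi}{6565418768}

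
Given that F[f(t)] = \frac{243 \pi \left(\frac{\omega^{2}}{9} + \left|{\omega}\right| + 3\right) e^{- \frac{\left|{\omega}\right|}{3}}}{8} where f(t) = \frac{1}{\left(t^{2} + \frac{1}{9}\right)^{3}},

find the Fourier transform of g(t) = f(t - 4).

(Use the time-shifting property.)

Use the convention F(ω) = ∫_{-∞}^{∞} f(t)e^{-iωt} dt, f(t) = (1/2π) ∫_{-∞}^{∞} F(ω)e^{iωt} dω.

F[g](ω) = \frac{27 \pi \left(\omega^{2} + 9 \left|{\omega}\right| + 27\right) e^{- 4 i \omega - \frac{\left|{\omega}\right|}{3}}}{8}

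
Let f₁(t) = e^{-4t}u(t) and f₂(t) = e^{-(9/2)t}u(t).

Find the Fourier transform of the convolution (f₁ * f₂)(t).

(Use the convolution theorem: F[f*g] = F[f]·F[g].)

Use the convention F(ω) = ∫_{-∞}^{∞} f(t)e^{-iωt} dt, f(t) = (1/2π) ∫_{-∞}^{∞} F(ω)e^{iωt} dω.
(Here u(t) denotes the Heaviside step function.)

F[f₁*f₂](ω) = \frac{2}{\left(i \omega + 4\right) \left(2 i \omega + 9\right)}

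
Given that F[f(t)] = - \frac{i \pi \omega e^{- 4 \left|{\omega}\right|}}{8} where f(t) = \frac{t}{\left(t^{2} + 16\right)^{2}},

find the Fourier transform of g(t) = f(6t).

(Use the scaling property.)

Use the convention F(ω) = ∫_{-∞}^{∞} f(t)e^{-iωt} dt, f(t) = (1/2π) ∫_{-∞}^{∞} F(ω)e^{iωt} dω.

F[g](ω) = - \frac{i \pi \omega e^{- \frac{2 \left|{\omega}\right|}{3}}}{288}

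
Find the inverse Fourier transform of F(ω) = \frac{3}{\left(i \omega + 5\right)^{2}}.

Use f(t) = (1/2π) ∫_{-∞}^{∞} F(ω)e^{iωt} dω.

f(t) = 3 t e^{- 5 t} u\left(t\right)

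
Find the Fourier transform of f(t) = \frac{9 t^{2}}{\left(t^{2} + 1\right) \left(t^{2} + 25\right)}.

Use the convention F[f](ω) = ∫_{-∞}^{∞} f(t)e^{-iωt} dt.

F(ω) = \frac{3 \pi \left(5 - e^{4 \left|{\omega}\right|}\right) e^{- 5 \left|{\omega}\right|}}{8}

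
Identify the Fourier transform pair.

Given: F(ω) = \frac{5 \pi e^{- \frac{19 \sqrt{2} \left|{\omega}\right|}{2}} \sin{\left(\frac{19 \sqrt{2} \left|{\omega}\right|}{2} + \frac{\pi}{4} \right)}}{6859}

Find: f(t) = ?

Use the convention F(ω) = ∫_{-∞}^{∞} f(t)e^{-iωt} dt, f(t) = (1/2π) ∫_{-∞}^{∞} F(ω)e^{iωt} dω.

f(t) = \frac{5}{t^{4} + 130321}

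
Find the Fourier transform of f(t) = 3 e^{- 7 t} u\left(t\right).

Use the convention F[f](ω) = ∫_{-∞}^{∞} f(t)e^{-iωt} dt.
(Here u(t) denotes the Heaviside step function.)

F(ω) = \frac{3}{i \omega + 7}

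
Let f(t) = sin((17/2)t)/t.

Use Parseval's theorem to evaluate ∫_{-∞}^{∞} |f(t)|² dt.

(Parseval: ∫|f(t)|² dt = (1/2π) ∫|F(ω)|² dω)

∫|f(t)|² dt = \frac{17 \pi}{2}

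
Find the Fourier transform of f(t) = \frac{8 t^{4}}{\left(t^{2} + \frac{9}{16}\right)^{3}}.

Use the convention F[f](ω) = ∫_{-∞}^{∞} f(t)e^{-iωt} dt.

F(ω) = \frac{\pi \left(3 \omega^{2} - 20 \left|{\omega}\right| + 16\right) e^{- \frac{3 \left|{\omega}\right|}{4}}}{4}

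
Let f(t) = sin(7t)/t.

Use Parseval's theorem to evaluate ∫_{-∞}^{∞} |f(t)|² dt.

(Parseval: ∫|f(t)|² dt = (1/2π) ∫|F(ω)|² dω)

∫|f(t)|² dt = 7 \pi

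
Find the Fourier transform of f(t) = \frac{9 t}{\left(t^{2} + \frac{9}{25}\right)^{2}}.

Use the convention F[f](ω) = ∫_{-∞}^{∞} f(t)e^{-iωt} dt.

F(ω) = - \frac{15 i \pi \omega e^{- \frac{3 \left|{\omega}\right|}{5}}}{2}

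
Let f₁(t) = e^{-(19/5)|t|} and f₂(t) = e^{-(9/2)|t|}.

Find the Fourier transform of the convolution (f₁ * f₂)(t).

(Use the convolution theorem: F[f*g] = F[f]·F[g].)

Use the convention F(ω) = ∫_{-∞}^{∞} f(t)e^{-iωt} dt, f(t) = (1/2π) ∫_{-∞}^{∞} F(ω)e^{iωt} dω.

F[f₁*f₂](ω) = \frac{6840}{100 \omega^{4} + 3469 \omega^{2} + 29241}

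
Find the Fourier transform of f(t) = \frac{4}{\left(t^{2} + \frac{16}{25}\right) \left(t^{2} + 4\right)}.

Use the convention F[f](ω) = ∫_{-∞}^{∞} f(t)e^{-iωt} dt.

F(ω) = - \frac{25 \pi e^{- 2 \left|{\omega}\right|}}{42} + \frac{125 \pi e^{- \frac{4 \left|{\omega}\right|}{5}}}{84}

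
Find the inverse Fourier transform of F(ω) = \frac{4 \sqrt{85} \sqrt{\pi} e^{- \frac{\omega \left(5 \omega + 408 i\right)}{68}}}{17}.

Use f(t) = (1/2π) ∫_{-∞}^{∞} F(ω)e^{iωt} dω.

f(t) = 4 e^{- \frac{17 \left(t - 6\right)^{2}}{5}}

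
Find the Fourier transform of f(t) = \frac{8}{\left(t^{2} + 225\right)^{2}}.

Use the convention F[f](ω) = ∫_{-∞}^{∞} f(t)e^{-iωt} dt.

F(ω) = \frac{4 \pi \left(15 \left|{\omega}\right| + 1\right) e^{- 15 \left|{\omega}\right|}}{3375}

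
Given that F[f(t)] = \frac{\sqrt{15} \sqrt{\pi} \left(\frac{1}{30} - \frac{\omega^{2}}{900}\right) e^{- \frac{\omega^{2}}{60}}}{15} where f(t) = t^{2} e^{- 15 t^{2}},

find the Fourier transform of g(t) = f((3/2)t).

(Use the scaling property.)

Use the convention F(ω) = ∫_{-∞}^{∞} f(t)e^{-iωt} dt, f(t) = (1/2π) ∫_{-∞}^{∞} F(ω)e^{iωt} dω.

F[g](ω) = \frac{\sqrt{15} \sqrt{\pi} \left(135 - 2 \omega^{2}\right) e^{- \frac{\omega^{2}}{135}}}{91125}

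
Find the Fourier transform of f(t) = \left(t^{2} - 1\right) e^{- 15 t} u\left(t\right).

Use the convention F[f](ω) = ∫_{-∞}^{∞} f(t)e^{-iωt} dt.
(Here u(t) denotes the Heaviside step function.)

F(ω) = \frac{2 i \omega - \left(i \omega + 15\right)^{3} + 30}{\left(i \omega + 15\right)^{4}}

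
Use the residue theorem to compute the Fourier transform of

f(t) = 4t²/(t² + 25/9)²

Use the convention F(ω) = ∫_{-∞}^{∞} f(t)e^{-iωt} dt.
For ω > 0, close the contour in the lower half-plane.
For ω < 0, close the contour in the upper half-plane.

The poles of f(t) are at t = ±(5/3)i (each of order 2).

Let g(z) = f(z)e^{-iωz}; for large |z| the factor e^{-iωz} decays in the lower half-plane when ω > 0 and in the upper half-plane when ω < 0.

Case ω > 0 (lower half-plane, clockwise contour ⇒ F(ω) = -2πi·ΣRes):
  Res_{z = - \frac{5 i}{3}} g(z) = i \left(\frac{3}{5} - \omega\right) e^{- \frac{5 \omega}{3}} (pole of order 2)
  F(ω) = -2πi·ΣRes = \frac{2 \pi \left(3 - 5 \omega\right) e^{- \frac{5 \omega}{3}}}{5}

Case ω < 0 (upper half-plane, counterclockwise contour ⇒ F(ω) = +2πi·ΣRes):
  Res_{z = \frac{5 i}{3}} g(z) = i \left(- \omega - \frac{3}{5}\right) e^{\frac{5 \omega}{3}} (pole of order 2)
  F(ω) = 2πi·ΣRes = \frac{2 \pi \left(5 \omega + 3\right) e^{\frac{5 \omega}{3}}}{5}

Both cases combine into a single formula in |ω|:

F(ω) = \frac{2 \pi \left(3 - 5 \left|{\omega}\right|\right) e^{- \frac{5 \left|{\omega}\right|}{3}}}{5}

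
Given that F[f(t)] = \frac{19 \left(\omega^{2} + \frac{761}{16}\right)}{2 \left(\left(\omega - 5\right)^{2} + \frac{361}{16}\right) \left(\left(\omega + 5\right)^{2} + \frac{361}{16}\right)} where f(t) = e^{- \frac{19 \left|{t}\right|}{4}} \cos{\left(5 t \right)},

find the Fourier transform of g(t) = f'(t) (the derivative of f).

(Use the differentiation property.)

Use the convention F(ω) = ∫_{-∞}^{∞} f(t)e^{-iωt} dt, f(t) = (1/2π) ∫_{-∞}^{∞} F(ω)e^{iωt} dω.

F[g](ω) = \frac{152 i \omega \left(16 \omega^{2} + 761\right)}{256 \omega^{4} - 1248 \omega^{2} + 579121}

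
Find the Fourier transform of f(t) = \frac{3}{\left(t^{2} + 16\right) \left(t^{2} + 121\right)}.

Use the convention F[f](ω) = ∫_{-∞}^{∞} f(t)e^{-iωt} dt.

F(ω) = \frac{\pi \left(11 e^{7 \left|{\omega}\right|} - 4\right) e^{- 11 \left|{\omega}\right|}}{1540}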